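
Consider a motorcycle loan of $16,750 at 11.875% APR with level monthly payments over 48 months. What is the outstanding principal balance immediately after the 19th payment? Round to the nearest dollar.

With monthly rate i = 11.875%/12 = 0.0098958, the balance after k of n payments is P · [(1+i)^n − (1+i)^k] / [(1+i)^n − 1].
(1+0.0098958)^48 = 1.60426407 and (1+0.0098958)^19 = 1.20574377, so the balance is 16,750 × (1.60426407 − 1.20574377) / (1.60426407 − 1) = $11,046.85.

$11,047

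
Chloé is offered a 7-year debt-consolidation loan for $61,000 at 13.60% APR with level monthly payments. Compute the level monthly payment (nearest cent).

$1,129.70

At 13.60% the monthly rate is 0.0113333, so the payment is 61,000 × 0.0113333 / (1 − 1.0113333^−84) = $1,129.70.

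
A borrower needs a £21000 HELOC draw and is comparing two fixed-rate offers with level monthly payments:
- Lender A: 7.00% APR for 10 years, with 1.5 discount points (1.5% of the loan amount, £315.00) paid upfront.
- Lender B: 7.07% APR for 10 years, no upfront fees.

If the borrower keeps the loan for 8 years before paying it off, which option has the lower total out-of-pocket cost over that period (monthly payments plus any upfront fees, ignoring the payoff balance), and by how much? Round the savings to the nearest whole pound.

Lender A: at 7.00% the monthly rate is 0.0058333, so the payment is 21,000 × 0.0058333 / (1 − 1.0058333^−120) = £243.83.
Lender B: at 7.07% the monthly rate is 0.0058917, so the payment is 21,000 × 0.0058917 / (1 − 1.0058917^−120) = £244.59.
Over 96 months: Lender A costs 96 × £243.83 + £315.00 = £23,722.68; Lender B costs 96 × £244.59 = £23,480.64.
Lender B is cheaper by £23,722.68 − £23,480.64 = £242.04.

Lender B by £242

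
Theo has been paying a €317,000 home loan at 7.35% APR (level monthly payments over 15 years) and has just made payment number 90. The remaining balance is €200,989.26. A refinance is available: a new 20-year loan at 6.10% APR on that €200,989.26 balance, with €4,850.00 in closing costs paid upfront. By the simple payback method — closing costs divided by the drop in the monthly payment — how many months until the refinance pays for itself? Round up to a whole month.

Current payment = 317,000 × 7.35%/12 / (1 − (1+0.0061250)^−180) = €2,911.67.
Refinanced payment = 200,989.26 × 0.0050833 / (1 − (1+0.0050833)^−240) = €1,451.57.
Monthly savings = €2,911.67 − €1,451.57 = €1,460.10.
Break-even = €4,850.00 / €1,460.10 = 3.32 → 4 months.

4 months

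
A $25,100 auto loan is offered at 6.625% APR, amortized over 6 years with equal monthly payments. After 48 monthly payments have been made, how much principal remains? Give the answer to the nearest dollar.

With monthly rate i = 6.625%/12 = 0.0055208, the balance after k of n payments is P · [(1+i)^n − (1+i)^k] / [(1+i)^n − 1].
(1+0.0055208)^72 = 1.48647383 and (1+0.0055208)^48 = 1.30248134, so the balance is 25,100 × (1.48647383 − 1.30248134) / (1.48647383 − 1) = $9,493.24.

$9,493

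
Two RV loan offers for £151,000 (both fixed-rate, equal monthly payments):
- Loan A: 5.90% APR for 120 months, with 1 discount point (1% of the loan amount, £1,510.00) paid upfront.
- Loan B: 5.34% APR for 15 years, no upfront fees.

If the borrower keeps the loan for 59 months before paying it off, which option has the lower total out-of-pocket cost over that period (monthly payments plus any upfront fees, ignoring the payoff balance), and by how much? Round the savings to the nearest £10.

Loan A: monthly rate = 5.9%/12 = 0.0049167; payment = 151,000 × 0.0049167 / (1 − (1+0.0049167)^−120) = £1,668.84.
Loan B: monthly rate = 5.34%/12 = 0.0044500; payment = 151,000 × 0.0044500 / (1 − (1+0.0044500)^−180) = £1,221.01.
Over 59 months: Loan A costs 59 × £1,668.84 + £1,510.00 = £99,971.56; Loan B costs 59 × £1,221.01 = £72,039.59.
Loan B is cheaper by £99,971.56 − £72,039.59 = £27,931.97.

Loan B by £27,930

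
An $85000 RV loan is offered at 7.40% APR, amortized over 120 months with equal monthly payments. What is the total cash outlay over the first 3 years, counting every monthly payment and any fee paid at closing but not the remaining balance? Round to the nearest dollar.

At 7.40% the monthly rate is 0.0061667, so the payment is 85,000 × 0.0061667 / (1 − 1.0061667^−120) = $1,004.53.
Total outlay = 36 × $1,004.53 = $36,163.08.

$36,163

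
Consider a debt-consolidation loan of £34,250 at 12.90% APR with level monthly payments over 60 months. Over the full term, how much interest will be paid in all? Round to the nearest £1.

At 12.90% the monthly rate is 0.0107500, so the payment is 34,250 × 0.0107500 / (1 − 1.0107500^−60) = £777.54.
Total paid = 60 × £777.54 = £46,652.40; interest = £46,652.40 − £34,250 = £12,402.40.

£12,402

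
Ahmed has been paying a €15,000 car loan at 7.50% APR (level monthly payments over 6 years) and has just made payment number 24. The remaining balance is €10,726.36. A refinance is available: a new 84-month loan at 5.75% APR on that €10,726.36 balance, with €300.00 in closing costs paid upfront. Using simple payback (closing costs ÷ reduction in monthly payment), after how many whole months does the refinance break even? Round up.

3 months

Current payment = 15,000 × 7.5%/12 / (1 − (1+0.0062500)^−72) = €259.35.
Refinanced payment = 10,726.36 × 0.0047917 / (1 − (1+0.0047917)^−84) = €155.41.
Monthly savings = €259.35 − €155.41 = €103.94.
Break-even = €300.00 / €103.94 = 2.89 → 3 months.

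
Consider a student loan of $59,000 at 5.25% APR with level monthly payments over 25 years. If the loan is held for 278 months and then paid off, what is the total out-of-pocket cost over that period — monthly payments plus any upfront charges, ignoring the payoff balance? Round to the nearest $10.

$98,290

Monthly rate = 5.25%/12 = 0.0043750; payment = 59,000 × 0.0043750 / (1 − (1+0.0043750)^−300) = $353.56.
Total outlay = 278 × $353.56 = $98,289.68.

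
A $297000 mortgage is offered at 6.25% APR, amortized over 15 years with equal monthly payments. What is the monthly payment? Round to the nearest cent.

$2,546.55

Monthly rate = 6.25%/12 = 0.0052083; payment = 297,000 × 0.0052083 / (1 − (1+0.0052083)^−180) = $2,546.55.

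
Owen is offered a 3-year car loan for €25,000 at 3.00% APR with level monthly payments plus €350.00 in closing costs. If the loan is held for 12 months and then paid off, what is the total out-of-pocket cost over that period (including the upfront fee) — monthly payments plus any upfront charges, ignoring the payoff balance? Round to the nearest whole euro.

€9,074

At 3.00% the monthly rate is 0.0025000, so the payment is 25,000 × 0.0025000 / (1 − 1.0025000^−36) = €727.03.
Total outlay = 12 × €727.03 + €350.00 = €9,074.36.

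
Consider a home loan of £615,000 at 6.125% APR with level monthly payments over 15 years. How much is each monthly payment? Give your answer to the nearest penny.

£5,231.34

At 6.125% the monthly rate is 0.0051042, so the payment is 615,000 × 0.0051042 / (1 − 1.0051042^−180) = £5,231.34.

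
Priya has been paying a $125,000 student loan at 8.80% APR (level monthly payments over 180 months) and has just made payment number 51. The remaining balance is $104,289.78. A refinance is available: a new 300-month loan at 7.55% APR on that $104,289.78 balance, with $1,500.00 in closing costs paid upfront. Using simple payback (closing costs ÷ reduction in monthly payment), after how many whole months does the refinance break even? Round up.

Current payment = 125,000 × 8.8%/12 / (1 − (1+0.0073333)^−180) = $1,253.00.
Refinanced payment = 104,289.78 × 0.0062917 / (1 − (1+0.0062917)^−300) = $774.09.
Monthly savings = $1,253.00 − $774.09 = $478.91.
Break-even = $1,500.00 / $478.91 = 3.13 → 4 months.

4 months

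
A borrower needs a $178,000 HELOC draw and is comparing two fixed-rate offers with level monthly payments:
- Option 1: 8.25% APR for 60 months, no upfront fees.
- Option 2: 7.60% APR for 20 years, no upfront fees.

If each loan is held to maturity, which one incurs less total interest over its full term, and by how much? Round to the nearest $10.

Option 1 by $128,930

Option 1: at 8.25% the monthly rate is 0.0068750, so the payment is 178,000 × 0.0068750 / (1 − 1.0068750^−60) = $3,630.53.
Total interest on Option 1 = 60 × $3,630.53 − $178,000 = $39,831.80.
Option 2: monthly rate = 7.6%/12 = 0.0063333; payment = 178,000 × 0.0063333 / (1 − (1+0.0063333)^−240) = $1,444.86.
Total interest on Option 2 = 240 × $1,444.86 − $178,000 = $168,766.40.
Option 1 is lower by $128,934.60.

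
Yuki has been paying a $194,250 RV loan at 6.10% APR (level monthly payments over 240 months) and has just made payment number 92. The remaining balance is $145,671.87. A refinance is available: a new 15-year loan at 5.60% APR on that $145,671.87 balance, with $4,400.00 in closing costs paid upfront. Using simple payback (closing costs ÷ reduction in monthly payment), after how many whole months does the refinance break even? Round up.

Current payment = 194,250 × 6.1%/12 / (1 − (1+0.0050833)^−240) = $1,402.90.
Refinanced payment = 145,671.87 × 0.0046667 / (1 − (1+0.0046667)^−180) = $1,198.00.
Monthly savings = $1,402.90 − $1,198.00 = $204.90.
Break-even = $4,400.00 / $204.90 = 21.47 → 22 months.

22 months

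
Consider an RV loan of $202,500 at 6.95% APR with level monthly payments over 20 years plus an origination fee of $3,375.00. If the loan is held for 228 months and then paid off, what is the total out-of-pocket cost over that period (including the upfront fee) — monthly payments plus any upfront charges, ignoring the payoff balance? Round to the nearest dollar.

At 6.95% the monthly rate is 0.0057917, so the payment is 202,500 × 0.0057917 / (1 − 1.0057917^−240) = $1,563.91.
Total outlay = 228 × $1,563.91 + $3,375.00 = $359,946.48.

$359,946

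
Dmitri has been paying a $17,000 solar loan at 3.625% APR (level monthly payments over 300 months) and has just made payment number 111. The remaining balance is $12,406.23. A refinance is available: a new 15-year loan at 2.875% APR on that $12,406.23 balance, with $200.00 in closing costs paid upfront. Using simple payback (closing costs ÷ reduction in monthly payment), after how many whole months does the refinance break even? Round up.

152 months

Current payment = 17,000 × 3.625%/12 / (1 − (1+0.0030208)^−300) = $86.25.
Refinanced payment = 12,406.23 × 0.0023958 / (1 − (1+0.0023958)^−180) = $84.93.
Monthly savings = $86.25 − $84.93 = $1.32.
Break-even = $200.00 / $1.32 = 151.52 → 152 months.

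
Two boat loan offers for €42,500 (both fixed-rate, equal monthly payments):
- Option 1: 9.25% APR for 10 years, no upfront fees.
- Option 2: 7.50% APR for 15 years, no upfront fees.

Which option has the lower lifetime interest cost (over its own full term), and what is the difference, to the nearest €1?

Option 1: monthly rate = 9.25%/12 = 0.0077083; payment = 42,500 × 0.0077083 / (1 − (1+0.0077083)^−120) = €544.14.
Total interest on Option 1 = 120 × €544.14 − €42,500 = €22,796.80.
Option 2: monthly rate = 7.5%/12 = 0.0062500; payment = 42,500 × 0.0062500 / (1 − (1+0.0062500)^−180) = €393.98.
Total interest on Option 2 = 180 × €393.98 − €42,500 = €28,416.40.
Option 1 is lower by €5,619.60.

Option 1 by €5,620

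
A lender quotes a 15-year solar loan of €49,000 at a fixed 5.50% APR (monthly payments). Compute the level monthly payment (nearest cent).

Monthly rate = 5.5%/12 = 0.0045833; payment = 49,000 × 0.0045833 / (1 − (1+0.0045833)^−180) = €400.37.

€400.37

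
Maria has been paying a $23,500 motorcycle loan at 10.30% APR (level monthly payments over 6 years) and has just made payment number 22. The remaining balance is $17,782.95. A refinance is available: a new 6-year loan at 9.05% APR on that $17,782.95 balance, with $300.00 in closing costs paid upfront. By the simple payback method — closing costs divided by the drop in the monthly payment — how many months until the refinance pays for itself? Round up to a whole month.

3 months

Current payment = 23,500 × 10.3%/12 / (1 − (1+0.0085833)^−72) = $438.92.
Refinanced payment = 17,782.95 × 0.0075417 / (1 − (1+0.0075417)^−72) = $320.99.
Monthly savings = $438.92 − $320.99 = $117.93.
Break-even = $300.00 / $117.93 = 2.54 → 3 months.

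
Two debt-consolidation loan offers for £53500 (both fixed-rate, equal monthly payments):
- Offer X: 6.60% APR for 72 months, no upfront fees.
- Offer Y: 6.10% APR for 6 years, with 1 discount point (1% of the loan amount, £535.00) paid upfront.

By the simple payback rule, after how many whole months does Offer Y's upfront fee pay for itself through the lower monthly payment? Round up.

43 months

Offer X: monthly rate = 6.6%/12 = 0.0055000; payment = 53,500 × 0.0055000 / (1 − (1+0.0055000)^−72) = £901.88.
Offer Y: at 6.10% the monthly rate is 0.0050833, so the payment is 53,500 × 0.0050833 / (1 − 1.0050833^−72) = £889.18.
Monthly savings = £901.88 − £889.18 = £12.70.
Break-even = £535.00 / £12.70 = 42.13 → 43 months.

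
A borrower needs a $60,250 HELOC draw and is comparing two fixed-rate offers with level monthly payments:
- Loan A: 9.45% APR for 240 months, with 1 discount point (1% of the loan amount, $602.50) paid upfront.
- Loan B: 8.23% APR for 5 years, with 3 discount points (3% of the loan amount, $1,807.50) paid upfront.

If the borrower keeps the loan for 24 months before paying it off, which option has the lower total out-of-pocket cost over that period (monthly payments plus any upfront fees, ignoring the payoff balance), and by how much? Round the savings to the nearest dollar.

Loan A: monthly rate = 9.45%/12 = 0.0078750; payment = 60,250 × 0.0078750 / (1 − (1+0.0078750)^−240) = $559.64.
Loan B: monthly rate = 8.23%/12 = 0.0068583; payment = 60,250 × 0.0068583 / (1 − (1+0.0068583)^−60) = $1,228.30.
Over 24 months: Loan A costs 24 × $559.64 + $602.50 = $14,033.86; Loan B costs 24 × $1,228.30 + $1,807.50 = $31,286.70.
Loan A is cheaper by $31,286.70 − $14,033.86 = $17,252.84.

Loan A by $17,253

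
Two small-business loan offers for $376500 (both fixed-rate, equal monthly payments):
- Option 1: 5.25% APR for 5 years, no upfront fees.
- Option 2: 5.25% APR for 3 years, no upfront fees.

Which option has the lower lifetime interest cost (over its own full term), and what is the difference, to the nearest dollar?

Option 2 by $21,145

Option 1: monthly rate = 5.25%/12 = 0.0043750; payment = 376,500 × 0.0043750 / (1 − (1+0.0043750)^−60) = $7,148.22.
Total interest on Option 1 = 60 × $7,148.22 − $376,500 = $52,393.20.
Option 2: at 5.25% the monthly rate is 0.0043750, so the payment is 376,500 × 0.0043750 / (1 − 1.0043750^−36) = $11,326.35.
Total interest on Option 2 = 36 × $11,326.35 − $376,500 = $31,248.60.
Option 2 is lower by $21,144.60.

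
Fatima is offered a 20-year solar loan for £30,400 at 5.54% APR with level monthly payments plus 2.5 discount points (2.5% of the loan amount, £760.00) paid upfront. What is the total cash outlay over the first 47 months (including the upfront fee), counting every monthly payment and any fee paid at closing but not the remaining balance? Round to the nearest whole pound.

Monthly rate = 5.54%/12 = 0.0046167; payment = 30,400 × 0.0046167 / (1 − (1+0.0046167)^−240) = £209.81.
Total outlay = 47 × £209.81 + £760.00 = £10,621.07.

£10,621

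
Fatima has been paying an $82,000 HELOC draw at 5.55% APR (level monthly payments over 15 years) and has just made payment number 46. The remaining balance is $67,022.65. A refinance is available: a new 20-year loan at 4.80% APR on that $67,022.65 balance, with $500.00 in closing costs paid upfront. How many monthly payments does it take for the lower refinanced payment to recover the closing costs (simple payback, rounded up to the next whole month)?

3 months

Current payment = 82,000 × 5.55%/12 / (1 − (1+0.0046250)^−180) = $672.19.
Refinanced payment = 67,022.65 × 0.0040000 / (1 − (1+0.0040000)^−240) = $434.95.
Monthly savings = $672.19 − $434.95 = $237.24.
Break-even = $500.00 / $237.24 = 2.11 → 3 months.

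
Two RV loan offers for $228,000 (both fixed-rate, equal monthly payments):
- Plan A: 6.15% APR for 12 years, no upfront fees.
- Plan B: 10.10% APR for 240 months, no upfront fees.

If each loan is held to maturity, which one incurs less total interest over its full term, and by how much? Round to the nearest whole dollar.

Plan A: monthly rate = 6.15%/12 = 0.0051250; payment = 228,000 × 0.0051250 / (1 − (1+0.0051250)^−144) = $2,242.68.
Total interest on Plan A = 144 × $2,242.68 − $228,000 = $94,945.92.
Plan B: at 10.10% the monthly rate is 0.0084167, so the payment is 228,000 × 0.0084167 / (1 − 1.0084167^−240) = $2,215.38.
Total interest on Plan B = 240 × $2,215.38 − $228,000 = $303,691.20.
Plan A is lower by $208,745.28.

Plan A by $208,745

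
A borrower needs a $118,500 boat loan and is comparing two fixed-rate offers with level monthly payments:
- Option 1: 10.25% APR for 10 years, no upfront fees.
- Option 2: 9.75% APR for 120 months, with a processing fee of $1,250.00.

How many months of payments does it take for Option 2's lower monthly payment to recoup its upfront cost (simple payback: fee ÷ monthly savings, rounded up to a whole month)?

39 months

Option 1: monthly rate = 10.25%/12 = 0.0085417; payment = 118,500 × 0.0085417 / (1 − (1+0.0085417)^−120) = $1,582.44.
Option 2: monthly rate = 9.75%/12 = 0.0081250; payment = 118,500 × 0.0081250 / (1 − (1+0.0081250)^−120) = $1,549.63.
Monthly savings = $1,582.44 − $1,549.63 = $32.81.
Break-even = $1,250.00 / $32.81 = 38.10 → 39 months.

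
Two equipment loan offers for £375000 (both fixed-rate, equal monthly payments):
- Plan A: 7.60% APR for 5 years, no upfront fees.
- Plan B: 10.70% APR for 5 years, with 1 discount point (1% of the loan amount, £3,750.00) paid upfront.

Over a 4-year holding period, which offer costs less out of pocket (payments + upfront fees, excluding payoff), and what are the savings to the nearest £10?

Plan A by £30,890

Plan A: at 7.60% the monthly rate is 0.0063333, so the payment is 375,000 × 0.0063333 / (1 − 1.0063333^−60) = £7,532.06.
Plan B: monthly rate = 10.7%/12 = 0.0089167; payment = 375,000 × 0.0089167 / (1 − (1+0.0089167)^−60) = £8,097.42.
Over 48 months: Plan A costs 48 × £7,532.06 = £361,538.88; Plan B costs 48 × £8,097.42 + £3,750.00 = £392,426.16.
Plan A is cheaper by £392,426.16 − £361,538.88 = £30,887.28.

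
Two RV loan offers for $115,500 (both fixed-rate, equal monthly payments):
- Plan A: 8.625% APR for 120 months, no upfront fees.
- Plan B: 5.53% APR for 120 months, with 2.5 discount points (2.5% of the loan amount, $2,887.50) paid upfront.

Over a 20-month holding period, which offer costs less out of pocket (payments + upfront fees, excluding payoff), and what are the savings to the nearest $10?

Plan B by $800

Plan A: monthly rate = 8.625%/12 = 0.0071875; payment = 115,500 × 0.0071875 / (1 − (1+0.0071875)^−120) = $1,439.77.
Plan B: at 5.53% the monthly rate is 0.0046083, so the payment is 115,500 × 0.0046083 / (1 − 1.0046083^−120) = $1,255.20.
Over 20 months: Plan A costs 20 × $1,439.77 = $28,795.40; Plan B costs 20 × $1,255.20 + $2,887.50 = $27,991.50.
Plan B is cheaper by $28,795.40 − $27,991.50 = $803.90.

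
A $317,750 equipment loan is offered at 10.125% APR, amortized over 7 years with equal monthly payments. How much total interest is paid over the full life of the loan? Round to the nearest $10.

$127,080

At 10.125% the monthly rate is 0.0084375, so the payment is 317,750 × 0.0084375 / (1 − 1.0084375^−84) = $5,295.57.
Total paid = 84 × $5,295.57 = $444,827.88; interest = $444,827.88 − $317,750 = $127,077.88.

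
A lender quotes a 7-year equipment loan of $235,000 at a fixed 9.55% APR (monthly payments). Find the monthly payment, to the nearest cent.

At 9.55% the monthly rate is 0.0079583, so the payment is 235,000 × 0.0079583 / (1 − 1.0079583^−84) = $3,846.86.

$3,846.86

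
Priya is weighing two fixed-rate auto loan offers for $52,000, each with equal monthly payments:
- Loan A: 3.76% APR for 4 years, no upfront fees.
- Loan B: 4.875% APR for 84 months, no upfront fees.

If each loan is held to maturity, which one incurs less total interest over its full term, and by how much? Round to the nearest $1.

Loan A: at 3.76% the monthly rate is 0.0031333, so the payment is 52,000 × 0.0031333 / (1 − 1.0031333^−48) = $1,168.53.
Total interest on Loan A = 48 × $1,168.53 − $52,000 = $4,089.44.
Loan B: at 4.875% the monthly rate is 0.0040625, so the payment is 52,000 × 0.0040625 / (1 − 1.0040625^−84) = $731.91.
Total interest on Loan B = 84 × $731.91 − $52,000 = $9,480.44.
Loan A is lower by $5,391.00.

Loan A by $5,391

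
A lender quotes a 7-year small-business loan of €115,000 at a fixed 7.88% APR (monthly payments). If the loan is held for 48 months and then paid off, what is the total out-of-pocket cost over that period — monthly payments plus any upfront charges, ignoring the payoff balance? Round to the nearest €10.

€85,710

At 7.88% the monthly rate is 0.0065667, so the payment is 115,000 × 0.0065667 / (1 − 1.0065667^−84) = €1,785.55.
Total outlay = 48 × €1,785.55 = €85,706.40.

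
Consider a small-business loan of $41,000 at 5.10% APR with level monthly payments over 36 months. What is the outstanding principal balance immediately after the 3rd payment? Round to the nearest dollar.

With monthly rate i = 5.1%/12 = 0.0042500, the balance after k of n payments is P · [(1+i)^n − (1+i)^k] / [(1+i)^n − 1].
(1+0.0042500)^36 = 1.16494723 and (1+0.0042500)^3 = 1.01280426, so the balance is 41,000 × (1.16494723 − 1.01280426) / (1.16494723 − 1) = $37,817.32.

$37,817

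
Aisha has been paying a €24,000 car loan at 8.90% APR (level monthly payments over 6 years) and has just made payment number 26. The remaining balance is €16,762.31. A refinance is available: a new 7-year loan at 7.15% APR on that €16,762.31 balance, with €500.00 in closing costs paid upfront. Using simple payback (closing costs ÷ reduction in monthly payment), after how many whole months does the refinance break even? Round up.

3 months

Current payment = 24,000 × 8.9%/12 / (1 − (1+0.0074167)^−72) = €431.42.
Refinanced payment = 16,762.31 × 0.0059583 / (1 − (1+0.0059583)^−84) = €254.22.
Monthly savings = €431.42 − €254.22 = €177.20.
Break-even = €500.00 / €177.20 = 2.82 → 3 months.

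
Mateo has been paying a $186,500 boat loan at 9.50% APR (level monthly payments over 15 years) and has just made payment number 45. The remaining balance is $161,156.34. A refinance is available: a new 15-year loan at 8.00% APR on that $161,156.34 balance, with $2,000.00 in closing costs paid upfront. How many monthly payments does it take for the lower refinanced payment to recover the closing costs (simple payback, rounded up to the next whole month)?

Current payment = 186,500 × 9.5%/12 / (1 − (1+0.0079167)^−180) = $1,947.48.
Refinanced payment = 161,156.34 × 0.0066667 / (1 − (1+0.0066667)^−180) = $1,540.09.
Monthly savings = $1,947.48 − $1,540.09 = $407.39.
Break-even = $2,000.00 / $407.39 = 4.91 → 5 months.

5 months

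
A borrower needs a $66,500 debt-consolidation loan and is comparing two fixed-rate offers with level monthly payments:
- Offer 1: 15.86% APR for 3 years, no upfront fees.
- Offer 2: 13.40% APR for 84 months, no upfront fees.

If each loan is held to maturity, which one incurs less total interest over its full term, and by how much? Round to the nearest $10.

Offer 1: monthly rate = 15.86%/12 = 0.0132167; payment = 66,500 × 0.0132167 / (1 − (1+0.0132167)^−36) = $2,333.35.
Total interest on Offer 1 = 36 × $2,333.35 − $66,500 = $17,500.60.
Offer 2: at 13.40% the monthly rate is 0.0111667, so the payment is 66,500 × 0.0111667 / (1 − 1.0111667^−84) = $1,224.27.
Total interest on Offer 2 = 84 × $1,224.27 − $66,500 = $36,338.68.
Offer 1 is lower by $18,838.08.

Offer 1 by $18,840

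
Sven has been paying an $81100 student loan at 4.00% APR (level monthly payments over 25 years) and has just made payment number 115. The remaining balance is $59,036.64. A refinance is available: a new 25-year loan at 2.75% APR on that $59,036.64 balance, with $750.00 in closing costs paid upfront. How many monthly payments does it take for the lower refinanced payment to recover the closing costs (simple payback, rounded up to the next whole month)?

5 months

Current payment = 81,100 × 4%/12 / (1 − (1+0.0033333)^−300) = $428.08.
Refinanced payment = 59,036.64 × 0.0022917 / (1 − (1+0.0022917)^−300) = $272.34.
Monthly savings = $428.08 − $272.34 = $155.74.
Break-even = $750.00 / $155.74 = 4.82 → 5 months.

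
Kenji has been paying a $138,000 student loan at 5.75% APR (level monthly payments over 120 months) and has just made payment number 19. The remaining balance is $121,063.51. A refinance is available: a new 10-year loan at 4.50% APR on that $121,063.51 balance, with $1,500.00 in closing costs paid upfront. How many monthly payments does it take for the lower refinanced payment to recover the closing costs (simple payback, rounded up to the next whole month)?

6 months

Current payment = 138,000 × 5.75%/12 / (1 − (1+0.0047917)^−120) = $1,514.82.
Refinanced payment = 121,063.51 × 0.0037500 / (1 − (1+0.0037500)^−120) = $1,254.68.
Monthly savings = $1,514.82 − $1,254.68 = $260.14.
Break-even = $1,500.00 / $260.14 = 5.77 → 6 months.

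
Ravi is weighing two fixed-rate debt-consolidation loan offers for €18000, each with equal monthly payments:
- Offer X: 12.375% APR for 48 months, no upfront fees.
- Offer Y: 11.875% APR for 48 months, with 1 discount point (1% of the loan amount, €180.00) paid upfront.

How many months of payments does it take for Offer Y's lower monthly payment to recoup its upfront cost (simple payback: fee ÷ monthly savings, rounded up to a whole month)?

Offer X: at 12.375% the monthly rate is 0.0103125, so the payment is 18,000 × 0.0103125 / (1 − 1.0103125^−48) = €477.33.
Offer Y: monthly rate = 11.875%/12 = 0.0098958; payment = 18,000 × 0.0098958 / (1 − (1+0.0098958)^−48) = €472.91.
Monthly savings = €477.33 − €472.91 = €4.42.
Break-even = €180.00 / €4.42 = 40.72 → 41 months.

41 months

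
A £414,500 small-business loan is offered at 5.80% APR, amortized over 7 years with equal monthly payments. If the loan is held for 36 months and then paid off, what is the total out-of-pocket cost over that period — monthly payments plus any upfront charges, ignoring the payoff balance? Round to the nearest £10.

Monthly rate = 5.8%/12 = 0.0048333; payment = 414,500 × 0.0048333 / (1 − (1+0.0048333)^−84) = £6,015.58.
Total outlay = 36 × £6,015.58 = £216,560.88.

£216,560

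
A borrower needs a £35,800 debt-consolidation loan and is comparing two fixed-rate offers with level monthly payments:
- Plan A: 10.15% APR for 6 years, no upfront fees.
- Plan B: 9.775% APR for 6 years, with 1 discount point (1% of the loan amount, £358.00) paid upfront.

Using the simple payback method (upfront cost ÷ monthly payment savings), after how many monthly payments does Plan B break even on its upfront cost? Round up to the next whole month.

53 months

Plan A: at 10.15% the monthly rate is 0.0084583, so the payment is 35,800 × 0.0084583 / (1 − 1.0084583^−72) = £665.94.
Plan B: at 9.775% the monthly rate is 0.0081458, so the payment is 35,800 × 0.0081458 / (1 − 1.0081458^−72) = £659.17.
Monthly savings = £665.94 − £659.17 = £6.77.
Break-even = £358.00 / £6.77 = 52.88 → 53 months.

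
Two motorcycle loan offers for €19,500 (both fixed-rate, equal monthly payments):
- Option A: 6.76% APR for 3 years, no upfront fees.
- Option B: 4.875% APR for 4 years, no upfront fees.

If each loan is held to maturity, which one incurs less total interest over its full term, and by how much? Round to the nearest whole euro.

Option B by €96

Option A: monthly rate = 6.76%/12 = 0.0056333; payment = 19,500 × 0.0056333 / (1 − (1+0.0056333)^−36) = €599.97.
Total interest on Option A = 36 × €599.97 − €19,500 = €2,098.92.
Option B: monthly rate = 4.875%/12 = 0.0040625; payment = 19,500 × 0.0040625 / (1 − (1+0.0040625)^−48) = €447.97.
Total interest on Option B = 48 × €447.97 − €19,500 = €2,002.56.
Option B is lower by €96.36.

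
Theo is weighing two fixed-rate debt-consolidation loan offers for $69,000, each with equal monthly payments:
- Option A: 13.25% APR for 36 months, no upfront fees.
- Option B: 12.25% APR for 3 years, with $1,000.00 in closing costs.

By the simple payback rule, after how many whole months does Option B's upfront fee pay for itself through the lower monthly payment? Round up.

Option A: at 13.25% the monthly rate is 0.0110417, so the payment is 69,000 × 0.0110417 / (1 − 1.0110417^−36) = $2,333.20.
Option B: monthly rate = 12.25%/12 = 0.0102083; payment = 69,000 × 0.0102083 / (1 − (1+0.0102083)^−36) = $2,300.04.
Monthly savings = $2,333.20 − $2,300.04 = $33.16.
Break-even = $1,000.00 / $33.16 = 30.16 → 31 months.

31 months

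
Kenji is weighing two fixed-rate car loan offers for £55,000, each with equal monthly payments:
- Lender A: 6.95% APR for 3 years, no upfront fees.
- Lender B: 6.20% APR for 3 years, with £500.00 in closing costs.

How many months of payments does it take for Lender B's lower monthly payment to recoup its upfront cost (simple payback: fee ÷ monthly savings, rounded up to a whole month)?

Lender A: at 6.95% the monthly rate is 0.0057917, so the payment is 55,000 × 0.0057917 / (1 − 1.0057917^−36) = £1,696.98.
Lender B: monthly rate = 6.2%/12 = 0.0051667; payment = 55,000 × 0.0051667 / (1 − (1+0.0051667)^−36) = £1,678.20.
Monthly savings = £1,696.98 − £1,678.20 = £18.78.
Break-even = £500.00 / £18.78 = 26.62 → 27 months.

27 months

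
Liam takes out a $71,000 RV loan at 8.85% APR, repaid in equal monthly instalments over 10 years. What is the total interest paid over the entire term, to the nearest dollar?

$36,237

At 8.85% the monthly rate is 0.0073750, so the payment is 71,000 × 0.0073750 / (1 − 1.0073750^−120) = $893.64.
Total paid = 120 × $893.64 = $107,236.80; interest = $107,236.80 − $71,000 = $36,236.80.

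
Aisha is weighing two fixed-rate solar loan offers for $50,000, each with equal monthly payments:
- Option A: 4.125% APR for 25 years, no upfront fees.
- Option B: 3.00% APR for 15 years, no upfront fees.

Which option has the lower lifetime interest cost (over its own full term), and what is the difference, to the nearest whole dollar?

Option B by $18,062

Option A: at 4.125% the monthly rate is 0.0034375, so the payment is 50,000 × 0.0034375 / (1 − 1.0034375^−300) = $267.38.
Total interest on Option A = 300 × $267.38 − $50,000 = $30,214.00.
Option B: monthly rate = 3%/12 = 0.0025000; payment = 50,000 × 0.0025000 / (1 − (1+0.0025000)^−180) = $345.29.
Total interest on Option B = 180 × $345.29 − $50,000 = $12,152.20.
Option B is lower by $18,061.80.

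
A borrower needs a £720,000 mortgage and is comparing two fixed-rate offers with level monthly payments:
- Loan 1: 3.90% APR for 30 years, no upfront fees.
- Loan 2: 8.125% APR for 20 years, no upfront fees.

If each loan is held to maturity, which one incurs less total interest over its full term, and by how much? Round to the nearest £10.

Loan 1 by £236,280

Loan 1: at 3.90% the monthly rate is 0.0032500, so the payment is 720,000 × 0.0032500 / (1 − 1.0032500^−360) = £3,396.01.
Total interest on Loan 1 = 360 × £3,396.01 − £720,000 = £502,563.60.
Loan 2: monthly rate = 8.125%/12 = 0.0067708; payment = 720,000 × 0.0067708 / (1 − (1+0.0067708)^−240) = £6,078.50.
Total interest on Loan 2 = 240 × £6,078.50 − £720,000 = £738,840.00.
Loan 1 is lower by £236,276.40.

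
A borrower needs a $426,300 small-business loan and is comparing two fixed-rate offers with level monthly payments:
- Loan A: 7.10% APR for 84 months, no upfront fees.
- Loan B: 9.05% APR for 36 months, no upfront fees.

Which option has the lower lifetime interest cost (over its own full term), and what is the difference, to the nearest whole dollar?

Loan A: at 7.10% the monthly rate is 0.0059167, so the payment is 426,300 × 0.0059167 / (1 − 1.0059167^−84) = $6,454.87.
Total interest on Loan A = 84 × $6,454.87 − $426,300 = $115,909.08.
Loan B: monthly rate = 9.05%/12 = 0.0075417; payment = 426,300 × 0.0075417 / (1 − (1+0.0075417)^−36) = $13,566.15.
Total interest on Loan B = 36 × $13,566.15 − $426,300 = $62,081.40.
Loan B is lower by $53,827.68.

Loan B by $53,828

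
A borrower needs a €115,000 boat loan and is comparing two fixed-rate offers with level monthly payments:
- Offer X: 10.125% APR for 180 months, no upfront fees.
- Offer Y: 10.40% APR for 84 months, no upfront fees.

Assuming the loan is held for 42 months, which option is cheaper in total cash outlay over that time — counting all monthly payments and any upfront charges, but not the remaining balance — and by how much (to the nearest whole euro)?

Offer X by €28,912

Offer X: monthly rate = 10.125%/12 = 0.0084375; payment = 115,000 × 0.0084375 / (1 − (1+0.0084375)^−180) = €1,244.60.
Offer Y: monthly rate = 10.4%/12 = 0.0086667; payment = 115,000 × 0.0086667 / (1 − (1+0.0086667)^−84) = €1,932.99.
Over 42 months: Offer X costs 42 × €1,244.60 = €52,273.20; Offer Y costs 42 × €1,932.99 = €81,185.58.
Offer X is cheaper by €81,185.58 − €52,273.20 = €28,912.38.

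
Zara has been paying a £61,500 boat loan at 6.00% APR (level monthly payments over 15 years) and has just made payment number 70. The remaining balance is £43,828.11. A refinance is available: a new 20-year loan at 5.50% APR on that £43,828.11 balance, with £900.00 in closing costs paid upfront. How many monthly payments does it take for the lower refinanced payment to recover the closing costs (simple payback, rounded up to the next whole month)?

5 months

Current payment = 61,500 × 6%/12 / (1 − (1+0.0050000)^−180) = £518.97.
Refinanced payment = 43,828.11 × 0.0045833 / (1 − (1+0.0045833)^−240) = £301.49.
Monthly savings = £518.97 − £301.49 = £217.48.
Break-even = £900.00 / £217.48 = 4.14 → 5 months.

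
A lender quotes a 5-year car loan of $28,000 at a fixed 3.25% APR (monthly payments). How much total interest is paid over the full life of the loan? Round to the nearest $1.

$2,374

At 3.25% the monthly rate is 0.0027083, so the payment is 28,000 × 0.0027083 / (1 − 1.0027083^−60) = $506.24.
Total paid = 60 × $506.24 = $30,374.40; interest = $30,374.40 − $28,000 = $2,374.40.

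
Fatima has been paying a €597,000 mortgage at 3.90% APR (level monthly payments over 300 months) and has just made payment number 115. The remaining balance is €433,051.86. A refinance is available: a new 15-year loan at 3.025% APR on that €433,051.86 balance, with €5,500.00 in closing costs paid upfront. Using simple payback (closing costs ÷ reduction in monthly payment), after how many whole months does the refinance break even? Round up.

45 months

Current payment = 597,000 × 3.9%/12 / (1 − (1+0.0032500)^−300) = €3,118.32.
Refinanced payment = 433,051.86 × 0.0025208 / (1 − (1+0.0025208)^−180) = €2,995.79.
Monthly savings = €3,118.32 − €2,995.79 = €122.53.
Break-even = €5,500.00 / €122.53 = 44.89 → 45 months.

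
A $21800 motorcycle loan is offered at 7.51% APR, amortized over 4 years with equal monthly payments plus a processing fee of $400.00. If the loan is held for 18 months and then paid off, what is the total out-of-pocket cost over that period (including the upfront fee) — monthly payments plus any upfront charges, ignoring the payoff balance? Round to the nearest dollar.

Monthly rate = 7.51%/12 = 0.0062583; payment = 21,800 × 0.0062583 / (1 − (1+0.0062583)^−48) = $527.20.
Total outlay = 18 × $527.20 + $400.00 = $9,889.60.

$9,890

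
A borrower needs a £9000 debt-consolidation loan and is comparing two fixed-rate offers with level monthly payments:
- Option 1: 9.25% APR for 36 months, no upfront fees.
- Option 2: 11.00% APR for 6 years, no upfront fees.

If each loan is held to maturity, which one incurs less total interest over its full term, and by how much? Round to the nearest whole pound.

Option 1: monthly rate = 9.25%/12 = 0.0077083; payment = 9,000 × 0.0077083 / (1 − (1+0.0077083)^−36) = £287.25.
Total interest on Option 1 = 36 × £287.25 − £9,000 = £1,341.00.
Option 2: monthly rate = 11%/12 = 0.0091667; payment = 9,000 × 0.0091667 / (1 − (1+0.0091667)^−72) = £171.31.
Total interest on Option 2 = 72 × £171.31 − £9,000 = £3,334.32.
Option 1 is lower by £1,993.32.

Option 1 by £1,993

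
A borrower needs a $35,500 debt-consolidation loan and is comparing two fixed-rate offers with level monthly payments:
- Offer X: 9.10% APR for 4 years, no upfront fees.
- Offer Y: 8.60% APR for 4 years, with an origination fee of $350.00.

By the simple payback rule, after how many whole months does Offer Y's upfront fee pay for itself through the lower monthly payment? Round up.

Offer X: at 9.10% the monthly rate is 0.0075833, so the payment is 35,500 × 0.0075833 / (1 − 1.0075833^−48) = $885.11.
Offer Y: monthly rate = 8.6%/12 = 0.0071667; payment = 35,500 × 0.0071667 / (1 − (1+0.0071667)^−48) = $876.69.
Monthly savings = $885.11 − $876.69 = $8.42.
Break-even = $350.00 / $8.42 = 41.57 → 42 months.

42 months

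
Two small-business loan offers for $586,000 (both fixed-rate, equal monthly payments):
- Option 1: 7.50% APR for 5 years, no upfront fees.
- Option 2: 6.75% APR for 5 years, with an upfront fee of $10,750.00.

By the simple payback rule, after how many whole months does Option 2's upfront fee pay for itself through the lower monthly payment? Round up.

Option 1: at 7.50% the monthly rate is 0.0062500, so the payment is 586,000 × 0.0062500 / (1 − 1.0062500^−60) = $11,742.24.
Option 2: monthly rate = 6.75%/12 = 0.0056250; payment = 586,000 × 0.0056250 / (1 − (1+0.0056250)^−60) = $11,534.51.
Monthly savings = $11,742.24 − $11,534.51 = $207.73.
Break-even = $10,750.00 / $207.73 = 51.75 → 52 months.

52 months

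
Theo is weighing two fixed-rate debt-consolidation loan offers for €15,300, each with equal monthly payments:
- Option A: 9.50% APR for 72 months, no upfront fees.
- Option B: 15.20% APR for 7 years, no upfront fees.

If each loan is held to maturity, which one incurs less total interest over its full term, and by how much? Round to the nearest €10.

Option A by €4,810

Option A: monthly rate = 9.5%/12 = 0.0079167; payment = 15,300 × 0.0079167 / (1 − (1+0.0079167)^−72) = €279.60.
Total interest on Option A = 72 × €279.60 − €15,300 = €4,831.20.
Option B: at 15.20% the monthly rate is 0.0126667, so the payment is 15,300 × 0.0126667 / (1 − 1.0126667^−84) = €296.96.
Total interest on Option B = 84 × €296.96 − €15,300 = €9,644.64.
Option A is lower by €4,813.44.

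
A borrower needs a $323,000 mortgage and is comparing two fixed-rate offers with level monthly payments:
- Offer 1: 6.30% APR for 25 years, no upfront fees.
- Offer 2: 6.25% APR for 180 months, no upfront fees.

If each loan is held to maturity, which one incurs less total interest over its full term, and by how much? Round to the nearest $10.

Offer 2 by $143,710

Offer 1: at 6.30% the monthly rate is 0.0052500, so the payment is 323,000 × 0.0052500 / (1 − 1.0052500^−300) = $2,140.73.
Total interest on Offer 1 = 300 × $2,140.73 − $323,000 = $319,219.00.
Offer 2: at 6.25% the monthly rate is 0.0052083, so the payment is 323,000 × 0.0052083 / (1 − 1.0052083^−180) = $2,769.48.
Total interest on Offer 2 = 180 × $2,769.48 − $323,000 = $175,506.40.
Offer 2 is lower by $143,712.60.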